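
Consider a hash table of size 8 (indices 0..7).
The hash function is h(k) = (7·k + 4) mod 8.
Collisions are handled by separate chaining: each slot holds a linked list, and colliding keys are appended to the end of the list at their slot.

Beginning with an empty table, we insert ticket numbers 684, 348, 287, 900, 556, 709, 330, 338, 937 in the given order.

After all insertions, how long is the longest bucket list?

Insert 684: h=0, bucket 0 empty -> new chain.
Insert 348: h=0, bucket 0 nonempty -> append to chain.
Insert 287: h=5, bucket 5 empty -> new chain.
Insert 900: h=0, bucket 0 nonempty -> append to chain.
Insert 556: h=0, bucket 0 nonempty -> append to chain.
Insert 709: h=7, bucket 7 empty -> new chain.
Insert 330: h=2, bucket 2 empty -> new chain.
Insert 338: h=2, bucket 2 nonempty -> append to chain.
Insert 937: h=3, bucket 3 empty -> new chain.
Final buckets:
0: 684 -> 348 -> 900 -> 556
1: _
2: 330 -> 338
3: 937
4: _
5: 287
6: _
7: 709

4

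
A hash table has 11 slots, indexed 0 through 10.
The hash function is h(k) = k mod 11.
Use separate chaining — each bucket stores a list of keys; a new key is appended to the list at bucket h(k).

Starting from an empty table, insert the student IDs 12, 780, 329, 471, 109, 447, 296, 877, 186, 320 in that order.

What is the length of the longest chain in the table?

Insert 12: h=1, bucket 1 empty → new chain.
Insert 780: h=10, bucket 10 empty → new chain.
Insert 329: h=10, bucket 10 nonempty → append to chain.
Insert 471: h=9, bucket 9 empty → new chain.
Insert 109: h=10, bucket 10 nonempty → append to chain.
Insert 447: h=7, bucket 7 empty → new chain.
Insert 296: h=10, bucket 10 nonempty → append to chain.
Insert 877: h=8, bucket 8 empty → new chain.
Insert 186: h=10, bucket 10 nonempty → append to chain.
Insert 320: h=1, bucket 1 nonempty → append to chain.
Final buckets:
0: —
1: 12 -> 320
2: —
3: —
4: —
5: —
6: —
7: 447
8: 877
9: 471
10: 780 -> 329 -> 109 -> 296 -> 186

5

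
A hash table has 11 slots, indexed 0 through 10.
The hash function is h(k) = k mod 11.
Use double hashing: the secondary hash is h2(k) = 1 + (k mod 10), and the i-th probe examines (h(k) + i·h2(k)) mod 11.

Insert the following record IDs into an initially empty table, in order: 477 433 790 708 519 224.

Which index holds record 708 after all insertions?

477 hashes to 4; slot 4 is free → place at 4.
433 hashes to 4, h2=4; 4 taken → place at 8.
790 hashes to 9; slot 9 is free → place at 9.
708 hashes to 4, h2=9; 4 taken → place at 2.
519 hashes to 2, h2=10; 2 taken → place at 1.
224 hashes to 4, h2=5; 4,9 taken → place at 3.
Table: [., 519, 708, 224, 477, ., ., ., 433, 790, .]

2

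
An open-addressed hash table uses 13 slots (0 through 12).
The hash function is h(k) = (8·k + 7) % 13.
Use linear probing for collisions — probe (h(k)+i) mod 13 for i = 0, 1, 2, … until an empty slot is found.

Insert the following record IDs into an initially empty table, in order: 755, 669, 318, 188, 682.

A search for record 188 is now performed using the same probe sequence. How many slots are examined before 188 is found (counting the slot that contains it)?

Insert 755: h=2, slot 2 empty => index 2.
Insert 669: h=3, slot 3 empty => index 3.
Insert 318: h=3, slot 3 occupied => index 4.
Insert 188: h=3, slots 3,4 occupied => index 5.
Insert 682: h=3, slots 3,4,5 occupied => index 6.
Table: [., ., 755, 669, 318, 188, 682, ., ., ., ., ., .]
Lookup 188: h=3, probe 3,4,5 → found at 5.

3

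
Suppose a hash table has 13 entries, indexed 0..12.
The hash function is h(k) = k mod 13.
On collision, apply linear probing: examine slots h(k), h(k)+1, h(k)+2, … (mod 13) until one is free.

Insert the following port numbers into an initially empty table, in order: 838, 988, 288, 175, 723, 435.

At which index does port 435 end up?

9

838: h=6 => slot 6
988: h=0 => slot 0
288: h=2 => slot 2
175: h=6, probe 6,7 => slot 7
723: h=8 => slot 8
435: h=6, probe 6,7,8,9 => slot 9
Table: [988, _, 288, _, _, _, 838, 175, 723, 435, _, _, _]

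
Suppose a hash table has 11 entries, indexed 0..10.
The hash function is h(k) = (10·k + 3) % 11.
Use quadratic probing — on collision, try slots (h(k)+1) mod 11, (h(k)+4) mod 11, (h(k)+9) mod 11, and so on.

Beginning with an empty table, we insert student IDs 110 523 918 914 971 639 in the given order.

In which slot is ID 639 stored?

6

110 hashes to 3; slot 3 is free => place at 3.
523 hashes to 8; slot 8 is free => place at 8.
918 hashes to 9; slot 9 is free => place at 9.
914 hashes to 2; slot 2 is free => place at 2.
971 hashes to 0; slot 0 is free => place at 0.
639 hashes to 2; 2,3 taken => place at 6.
Table: [971, -, 914, 110, -, -, 639, -, 523, 918, -]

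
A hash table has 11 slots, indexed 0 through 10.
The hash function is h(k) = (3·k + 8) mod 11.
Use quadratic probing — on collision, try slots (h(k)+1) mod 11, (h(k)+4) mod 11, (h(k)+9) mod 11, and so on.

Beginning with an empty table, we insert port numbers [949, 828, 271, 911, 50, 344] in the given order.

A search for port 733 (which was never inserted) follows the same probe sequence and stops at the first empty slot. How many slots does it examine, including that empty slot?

3

949: h=6 → slot 6
828: h=6, probe 6,7 → slot 7
271: h=7, probe 7,8 → slot 8
911: h=2 → slot 2
50: h=4 → slot 4
344: h=6, probe 6,7,10 → slot 10
Table: [-, -, 911, -, 50, -, 949, 828, 271, -, 344]
Lookup 733: h=7, probe 7,8,0 → slot 0 empty, not found.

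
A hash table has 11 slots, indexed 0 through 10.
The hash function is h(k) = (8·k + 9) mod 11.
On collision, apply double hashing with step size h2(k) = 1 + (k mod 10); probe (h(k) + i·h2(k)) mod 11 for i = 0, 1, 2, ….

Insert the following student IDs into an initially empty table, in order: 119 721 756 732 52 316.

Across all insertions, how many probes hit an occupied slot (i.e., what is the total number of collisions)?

3

119: h=4 -> slot 4
721: h=2 -> slot 2
756: h=7 -> slot 7
732: h=2, h2=3, probe 2,5 -> slot 5
52: h=7, h2=3, probe 7,10 -> slot 10
316: h=7, h2=7, probe 7,3 -> slot 3
Table: [—, —, 721, 316, 119, 732, —, 756, —, —, 52]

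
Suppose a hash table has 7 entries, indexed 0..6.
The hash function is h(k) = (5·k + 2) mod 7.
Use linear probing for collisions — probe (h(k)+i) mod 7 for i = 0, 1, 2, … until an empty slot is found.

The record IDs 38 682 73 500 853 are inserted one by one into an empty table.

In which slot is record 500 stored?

6

Insert 38: h=3, slot 3 empty -> index 3.
Insert 682: h=3, slot 3 occupied -> index 4.
Insert 73: h=3, slots 3,4 occupied -> index 5.
Insert 500: h=3, slots 3,4,5 occupied -> index 6.
Insert 853: h=4, slots 4,5,6 occupied -> index 0.
Table: [853, —, —, 38, 682, 73, 500]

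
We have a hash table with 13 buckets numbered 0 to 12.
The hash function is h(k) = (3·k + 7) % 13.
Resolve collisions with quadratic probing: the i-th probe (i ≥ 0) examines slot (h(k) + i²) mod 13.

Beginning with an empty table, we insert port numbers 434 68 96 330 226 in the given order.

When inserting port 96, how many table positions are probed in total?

Insert 434: h=9, slot 9 empty → index 9.
Insert 68: h=3, slot 3 empty → index 3.
Insert 96: h=9, slot 9 occupied → index 10.
Insert 330: h=9, slots 9,10 occupied → index 0.
Insert 226: h=9, slots 9,10,0 occupied → index 5.
Table: [330, —, —, 68, —, 226, —, —, —, 434, 96, —, —]

2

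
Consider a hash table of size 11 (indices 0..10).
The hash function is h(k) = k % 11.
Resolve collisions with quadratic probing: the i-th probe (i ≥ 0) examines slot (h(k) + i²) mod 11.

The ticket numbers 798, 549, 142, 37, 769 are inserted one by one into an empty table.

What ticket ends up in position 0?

142

Insert 798: h=6, slot 6 empty -> index 6.
Insert 549: h=10, slot 10 empty -> index 10.
Insert 142: h=10, slot 10 occupied -> index 0.
Insert 37: h=4, slot 4 empty -> index 4.
Insert 769: h=10, slots 10,0 occupied -> index 3.
Table: [142, -, -, 769, 37, -, 798, -, -, -, 549]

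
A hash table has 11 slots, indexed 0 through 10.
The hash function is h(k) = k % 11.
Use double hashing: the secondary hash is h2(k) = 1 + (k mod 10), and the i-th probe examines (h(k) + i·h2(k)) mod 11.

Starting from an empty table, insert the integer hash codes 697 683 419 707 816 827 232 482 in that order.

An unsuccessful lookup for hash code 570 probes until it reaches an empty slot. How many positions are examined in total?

697: h=4 → slot 4
683: h=1 → slot 1
419: h=1, h2=10, probe 1,0 → slot 0
707: h=3 → slot 3
816: h=2 → slot 2
827: h=2, h2=8, probe 2,10 → slot 10
232: h=1, h2=3, probe 1,4,7 → slot 7
482: h=9 → slot 9
Table: [419, 683, 816, 707, 697, _, _, 232, _, 482, 827]
Lookup 570: h=9, h2=1, probe 9,10,0,1,2,3,4,5 → slot 5 empty, not found.

8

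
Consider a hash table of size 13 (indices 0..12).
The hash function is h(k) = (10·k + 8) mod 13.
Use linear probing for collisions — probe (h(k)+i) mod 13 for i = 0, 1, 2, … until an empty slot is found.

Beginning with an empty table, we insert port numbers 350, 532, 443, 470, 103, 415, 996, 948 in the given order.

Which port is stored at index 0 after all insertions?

103

Insert 350: h=11, slot 11 empty => index 11.
Insert 532: h=11, slot 11 occupied => index 12.
Insert 443: h=5, slot 5 empty => index 5.
Insert 470: h=2, slot 2 empty => index 2.
Insert 103: h=11, slots 11,12 occupied => index 0.
Insert 415: h=11, slots 11,12,0 occupied => index 1.
Insert 996: h=10, slot 10 empty => index 10.
Insert 948: h=11, slots 11,12,0,1,2 occupied => index 3.
Table: [103, 415, 470, 948, ∅, 443, ∅, ∅, ∅, ∅, 996, 350, 532]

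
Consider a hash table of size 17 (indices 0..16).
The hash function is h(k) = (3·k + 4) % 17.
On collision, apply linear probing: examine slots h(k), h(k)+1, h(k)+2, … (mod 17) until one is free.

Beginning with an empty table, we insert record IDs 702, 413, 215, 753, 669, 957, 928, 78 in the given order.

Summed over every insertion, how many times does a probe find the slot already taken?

12

702: h=2 => slot 2
413: h=2, probe 2,3 => slot 3
215: h=3, probe 3,4 => slot 4
753: h=2, probe 2,3,4,5 => slot 5
669: h=5, probe 5,6 => slot 6
957: h=2, probe 2,3,4,5,6,7 => slot 7
928: h=0 => slot 0
78: h=0, probe 0,1 => slot 1
Table: [928, 78, 702, 413, 215, 753, 669, 957, ., ., ., ., ., ., ., ., .]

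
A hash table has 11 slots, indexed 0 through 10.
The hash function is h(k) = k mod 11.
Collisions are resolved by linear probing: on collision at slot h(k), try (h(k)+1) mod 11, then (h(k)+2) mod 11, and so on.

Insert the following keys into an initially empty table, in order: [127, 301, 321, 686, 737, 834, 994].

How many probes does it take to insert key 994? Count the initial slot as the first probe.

4

127 hashes to 6; slot 6 is free => place at 6.
301 hashes to 4; slot 4 is free => place at 4.
321 hashes to 2; slot 2 is free => place at 2.
686 hashes to 4; 4 taken => place at 5.
737 hashes to 0; slot 0 is free => place at 0.
834 hashes to 9; slot 9 is free => place at 9.
994 hashes to 4; 4,5,6 taken => place at 7.
Table: [737, ., 321, ., 301, 686, 127, 994, ., 834, .]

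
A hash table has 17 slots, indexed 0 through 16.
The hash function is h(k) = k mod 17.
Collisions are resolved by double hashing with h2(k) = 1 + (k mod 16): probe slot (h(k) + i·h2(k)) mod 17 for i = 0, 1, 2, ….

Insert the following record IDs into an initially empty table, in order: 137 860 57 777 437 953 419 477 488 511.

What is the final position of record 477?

9

137: h=1 -> slot 1
860: h=10 -> slot 10
57: h=6 -> slot 6
777: h=12 -> slot 12
437: h=12, h2=6, probe 12,1,7 -> slot 7
953: h=1, h2=10, probe 1,11 -> slot 11
419: h=11, h2=4, probe 11,15 -> slot 15
477: h=1, h2=14, probe 1,15,12,9 -> slot 9
488: h=12, h2=9, probe 12,4 -> slot 4
511: h=1, h2=16, probe 1,0 -> slot 0
Table: [511, 137, ., ., 488, ., 57, 437, ., 477, 860, 953, 777, ., ., 419, .]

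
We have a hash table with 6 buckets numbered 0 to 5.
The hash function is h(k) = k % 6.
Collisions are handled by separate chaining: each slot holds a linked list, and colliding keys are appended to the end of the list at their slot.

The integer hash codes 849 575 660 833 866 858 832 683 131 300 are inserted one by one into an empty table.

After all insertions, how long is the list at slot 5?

4

Insert 849: h=3, bucket 3 empty -> new chain.
Insert 575: h=5, bucket 5 empty -> new chain.
Insert 660: h=0, bucket 0 empty -> new chain.
Insert 833: h=5, bucket 5 nonempty -> append to chain.
Insert 866: h=2, bucket 2 empty -> new chain.
Insert 858: h=0, bucket 0 nonempty -> append to chain.
Insert 832: h=4, bucket 4 empty -> new chain.
Insert 683: h=5, bucket 5 nonempty -> append to chain.
Insert 131: h=5, bucket 5 nonempty -> append to chain.
Insert 300: h=0, bucket 0 nonempty -> append to chain.
Final buckets:
0: 660 -> 858 -> 300
1: -
2: 866
3: 849
4: 832
5: 575 -> 833 -> 683 -> 131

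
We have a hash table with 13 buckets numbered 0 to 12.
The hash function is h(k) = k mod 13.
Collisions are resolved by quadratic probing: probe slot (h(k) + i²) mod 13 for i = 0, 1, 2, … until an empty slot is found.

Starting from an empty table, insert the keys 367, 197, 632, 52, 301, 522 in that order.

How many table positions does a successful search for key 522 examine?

367 hashes to 3; slot 3 is free → place at 3.
197 hashes to 2; slot 2 is free → place at 2.
632 hashes to 8; slot 8 is free → place at 8.
52 hashes to 0; slot 0 is free → place at 0.
301 hashes to 2; 2,3 taken → place at 6.
522 hashes to 2; 2,3,6 taken → place at 11.
Table: [52, -, 197, 367, -, -, 301, -, 632, -, -, 522, -]
Lookup 522: h=2, probe 2,3,6,11 → found at 11.

4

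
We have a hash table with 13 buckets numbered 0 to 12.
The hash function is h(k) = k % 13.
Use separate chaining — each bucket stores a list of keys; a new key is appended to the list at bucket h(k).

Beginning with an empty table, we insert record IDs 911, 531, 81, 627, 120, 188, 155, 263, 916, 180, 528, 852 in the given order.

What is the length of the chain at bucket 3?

4

911 → bucket 1
531 → bucket 11
81 → bucket 3
627 → bucket 3 (collision)
120 → bucket 3 (collision)
188 → bucket 6
155 → bucket 12
263 → bucket 3 (collision)
916 → bucket 6 (collision)
180 → bucket 11 (collision)
528 → bucket 8
852 → bucket 7
Final buckets:
0: —
1: 911
2: —
3: 81 -> 627 -> 120 -> 263
4: —
5: —
6: 188 -> 916
7: 852
8: 528
9: —
10: —
11: 531 -> 180
12: 155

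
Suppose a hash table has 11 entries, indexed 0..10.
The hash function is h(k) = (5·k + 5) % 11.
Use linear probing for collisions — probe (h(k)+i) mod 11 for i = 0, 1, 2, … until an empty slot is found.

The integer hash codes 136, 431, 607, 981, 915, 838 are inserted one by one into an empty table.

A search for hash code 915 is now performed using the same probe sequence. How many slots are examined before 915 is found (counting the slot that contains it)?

4

Insert 136: h=3, slot 3 empty => index 3.
Insert 431: h=4, slot 4 empty => index 4.
Insert 607: h=4, slot 4 occupied => index 5.
Insert 981: h=4, slots 4,5 occupied => index 6.
Insert 915: h=4, slots 4,5,6 occupied => index 7.
Insert 838: h=4, slots 4,5,6,7 occupied => index 8.
Table: [-, -, -, 136, 431, 607, 981, 915, 838, -, -]
Lookup 915: h=4, probe 4,5,6,7 → found at 7.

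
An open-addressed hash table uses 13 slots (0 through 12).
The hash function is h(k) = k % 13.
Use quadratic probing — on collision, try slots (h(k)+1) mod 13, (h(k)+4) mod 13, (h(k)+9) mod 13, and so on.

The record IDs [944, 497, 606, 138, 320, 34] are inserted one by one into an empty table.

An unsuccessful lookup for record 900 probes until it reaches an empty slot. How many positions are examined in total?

3

Insert 944: h=8, slot 8 empty => index 8.
Insert 497: h=3, slot 3 empty => index 3.
Insert 606: h=8, slot 8 occupied => index 9.
Insert 138: h=8, slots 8,9 occupied => index 12.
Insert 320: h=8, slots 8,9,12 occupied => index 4.
Insert 34: h=8, slots 8,9,12,4 occupied => index 11.
Table: [., ., ., 497, 320, ., ., ., 944, 606, ., 34, 138]
Lookup 900: h=3, probe 3,4,7 → slot 7 empty, not found.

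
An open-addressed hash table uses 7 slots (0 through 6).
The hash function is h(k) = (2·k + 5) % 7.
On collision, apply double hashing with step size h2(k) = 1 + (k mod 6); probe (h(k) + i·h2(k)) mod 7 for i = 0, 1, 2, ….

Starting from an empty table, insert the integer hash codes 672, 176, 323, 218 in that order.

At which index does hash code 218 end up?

672 hashes to 5; slot 5 is free -> place at 5.
176 hashes to 0; slot 0 is free -> place at 0.
323 hashes to 0, h2=6; 0 taken -> place at 6.
218 hashes to 0, h2=3; 0 taken -> place at 3.
Table: [176, _, _, 218, _, 672, 323]

3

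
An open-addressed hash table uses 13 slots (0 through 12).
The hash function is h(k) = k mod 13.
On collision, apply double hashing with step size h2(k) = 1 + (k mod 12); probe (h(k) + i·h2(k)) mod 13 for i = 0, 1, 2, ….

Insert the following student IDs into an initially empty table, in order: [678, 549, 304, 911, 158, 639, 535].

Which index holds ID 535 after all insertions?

10

678 hashes to 2; slot 2 is free -> place at 2.
549 hashes to 3; slot 3 is free -> place at 3.
304 hashes to 5; slot 5 is free -> place at 5.
911 hashes to 1; slot 1 is free -> place at 1.
158 hashes to 2, h2=3; 2,5 taken -> place at 8.
639 hashes to 2, h2=4; 2 taken -> place at 6.
535 hashes to 2, h2=8; 2 taken -> place at 10.
Table: [-, 911, 678, 549, -, 304, 639, -, 158, -, 535, -, -]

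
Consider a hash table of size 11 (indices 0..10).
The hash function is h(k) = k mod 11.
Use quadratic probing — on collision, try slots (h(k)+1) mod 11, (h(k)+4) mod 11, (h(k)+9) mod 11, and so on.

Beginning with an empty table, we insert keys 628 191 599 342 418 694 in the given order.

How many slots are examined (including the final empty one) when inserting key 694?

4

628: h=1 → slot 1
191: h=4 → slot 4
599: h=5 → slot 5
342: h=1, probe 1,2 → slot 2
418: h=0 → slot 0
694: h=1, probe 1,2,5,10 → slot 10
Table: [418, 628, 342, -, 191, 599, -, -, -, -, 694]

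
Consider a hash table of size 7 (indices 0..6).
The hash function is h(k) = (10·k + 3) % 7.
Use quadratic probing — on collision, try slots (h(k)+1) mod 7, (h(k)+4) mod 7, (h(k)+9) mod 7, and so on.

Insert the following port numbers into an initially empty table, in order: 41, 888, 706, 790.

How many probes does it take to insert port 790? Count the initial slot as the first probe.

4

Insert 41: h=0, slot 0 empty -> index 0.
Insert 888: h=0, slot 0 occupied -> index 1.
Insert 706: h=0, slots 0,1 occupied -> index 4.
Insert 790: h=0, slots 0,1,4 occupied -> index 2.
Table: [41, 888, 790, _, 706, _, _]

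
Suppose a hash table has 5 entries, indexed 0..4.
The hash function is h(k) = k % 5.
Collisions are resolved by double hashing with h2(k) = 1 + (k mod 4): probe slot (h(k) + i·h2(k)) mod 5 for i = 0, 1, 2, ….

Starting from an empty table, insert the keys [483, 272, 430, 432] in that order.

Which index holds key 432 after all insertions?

483: h=3 → slot 3
272: h=2 → slot 2
430: h=0 → slot 0
432: h=2, h2=1, probe 2,3,4 → slot 4
Table: [430, -, 272, 483, 432]

4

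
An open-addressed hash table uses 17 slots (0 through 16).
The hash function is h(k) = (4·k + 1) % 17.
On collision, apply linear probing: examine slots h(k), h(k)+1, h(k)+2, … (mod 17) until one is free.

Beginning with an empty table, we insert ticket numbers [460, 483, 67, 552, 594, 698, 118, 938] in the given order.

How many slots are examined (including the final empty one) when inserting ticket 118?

4

460 hashes to 5; slot 5 is free → place at 5.
483 hashes to 12; slot 12 is free → place at 12.
67 hashes to 14; slot 14 is free → place at 14.
552 hashes to 16; slot 16 is free → place at 16.
594 hashes to 14; 14 taken → place at 15.
698 hashes to 5; 5 taken → place at 6.
118 hashes to 14; 14,15,16 taken → place at 0.
938 hashes to 13; slot 13 is free → place at 13.
Table: [118, _, _, _, _, 460, 698, _, _, _, _, _, 483, 938, 67, 594, 552]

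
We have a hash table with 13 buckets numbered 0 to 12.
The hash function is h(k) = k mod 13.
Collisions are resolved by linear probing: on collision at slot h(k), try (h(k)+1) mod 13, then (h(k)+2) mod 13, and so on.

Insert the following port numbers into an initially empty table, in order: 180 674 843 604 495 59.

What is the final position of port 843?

0

180 hashes to 11; slot 11 is free => place at 11.
674 hashes to 11; 11 taken => place at 12.
843 hashes to 11; 11,12 taken => place at 0.
604 hashes to 6; slot 6 is free => place at 6.
495 hashes to 1; slot 1 is free => place at 1.
59 hashes to 7; slot 7 is free => place at 7.
Table: [843, 495, ∅, ∅, ∅, ∅, 604, 59, ∅, ∅, ∅, 180, 674]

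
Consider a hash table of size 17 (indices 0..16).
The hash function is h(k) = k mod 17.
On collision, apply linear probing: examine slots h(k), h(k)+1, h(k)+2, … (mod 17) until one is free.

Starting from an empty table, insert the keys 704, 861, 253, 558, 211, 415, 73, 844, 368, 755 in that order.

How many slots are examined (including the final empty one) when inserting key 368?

3

Insert 704: h=7, slot 7 empty => index 7.
Insert 861: h=11, slot 11 empty => index 11.
Insert 253: h=15, slot 15 empty => index 15.
Insert 558: h=14, slot 14 empty => index 14.
Insert 211: h=7, slot 7 occupied => index 8.
Insert 415: h=7, slots 7,8 occupied => index 9.
Insert 73: h=5, slot 5 empty => index 5.
Insert 844: h=11, slot 11 occupied => index 12.
Insert 368: h=11, slots 11,12 occupied => index 13.
Insert 755: h=7, slots 7,8,9 occupied => index 10.
Table: [., ., ., ., ., 73, ., 704, 211, 415, 755, 861, 844, 368, 558, 253, .]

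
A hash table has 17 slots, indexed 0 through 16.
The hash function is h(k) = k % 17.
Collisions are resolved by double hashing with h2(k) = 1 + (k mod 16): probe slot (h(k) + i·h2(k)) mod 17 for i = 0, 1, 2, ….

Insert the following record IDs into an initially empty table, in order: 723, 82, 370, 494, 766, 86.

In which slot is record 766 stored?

16

723 hashes to 9; slot 9 is free → place at 9.
82 hashes to 14; slot 14 is free → place at 14.
370 hashes to 13; slot 13 is free → place at 13.
494 hashes to 1; slot 1 is free → place at 1.
766 hashes to 1, h2=15; 1 taken → place at 16.
86 hashes to 1, h2=7; 1 taken → place at 8.
Table: [∅, 494, ∅, ∅, ∅, ∅, ∅, ∅, 86, 723, ∅, ∅, ∅, 370, 82, ∅, 766]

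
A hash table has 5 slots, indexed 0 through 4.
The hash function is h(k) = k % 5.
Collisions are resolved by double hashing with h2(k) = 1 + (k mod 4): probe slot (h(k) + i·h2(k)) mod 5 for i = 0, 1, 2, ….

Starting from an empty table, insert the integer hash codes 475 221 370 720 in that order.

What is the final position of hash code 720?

2

475: h=0 → slot 0
221: h=1 → slot 1
370: h=0, h2=3, probe 0,3 → slot 3
720: h=0, h2=1, probe 0,1,2 → slot 2
Table: [475, 221, 720, 370, —]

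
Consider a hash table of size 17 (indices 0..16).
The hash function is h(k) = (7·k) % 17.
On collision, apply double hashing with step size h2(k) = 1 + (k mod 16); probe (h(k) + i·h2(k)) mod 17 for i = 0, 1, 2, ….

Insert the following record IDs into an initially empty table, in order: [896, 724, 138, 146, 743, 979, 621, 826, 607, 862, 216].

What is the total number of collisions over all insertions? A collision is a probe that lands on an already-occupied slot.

9

896 hashes to 16; slot 16 is free -> place at 16.
724 hashes to 2; slot 2 is free -> place at 2.
138 hashes to 14; slot 14 is free -> place at 14.
146 hashes to 2, h2=3; 2 taken -> place at 5.
743 hashes to 16, h2=8; 16 taken -> place at 7.
979 hashes to 2, h2=4; 2 taken -> place at 6.
621 hashes to 12; slot 12 is free -> place at 12.
826 hashes to 2, h2=11; 2 taken -> place at 13.
607 hashes to 16, h2=16; 16 taken -> place at 15.
862 hashes to 16, h2=15; 16,14,12 taken -> place at 10.
216 hashes to 16, h2=9; 16 taken -> place at 8.
Table: [-, -, 724, -, -, 146, 979, 743, 216, -, 862, -, 621, 826, 138, 607, 896]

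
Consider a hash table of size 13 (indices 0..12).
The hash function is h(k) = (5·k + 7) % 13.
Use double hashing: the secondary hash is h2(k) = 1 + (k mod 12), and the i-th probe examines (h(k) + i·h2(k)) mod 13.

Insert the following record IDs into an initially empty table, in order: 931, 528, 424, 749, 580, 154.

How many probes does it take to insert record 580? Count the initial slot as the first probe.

3

Insert 931: h=8, slot 8 empty → index 8.
Insert 528: h=8, h2=1, slot 8 occupied → index 9.
Insert 424: h=8, h2=5, slot 8 occupied → index 0.
Insert 749: h=8, h2=6, slot 8 occupied → index 1.
Insert 580: h=8, h2=5, slots 8,0 occupied → index 5.
Insert 154: h=10, slot 10 empty → index 10.
Table: [424, 749, -, -, -, 580, -, -, 931, 528, 154, -, -]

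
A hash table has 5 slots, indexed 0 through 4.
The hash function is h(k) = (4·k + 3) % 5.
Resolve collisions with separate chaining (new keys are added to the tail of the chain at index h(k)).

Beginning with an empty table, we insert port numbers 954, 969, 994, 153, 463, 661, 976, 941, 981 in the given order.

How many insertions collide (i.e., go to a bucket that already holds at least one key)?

6

954 -> bucket 4
969 -> bucket 4 (collision)
994 -> bucket 4 (collision)
153 -> bucket 0
463 -> bucket 0 (collision)
661 -> bucket 2
976 -> bucket 2 (collision)
941 -> bucket 2 (collision)
981 -> bucket 2 (collision)
Final buckets:
0: 153 -> 463
1: —
2: 661 -> 976 -> 941 -> 981
3: —
4: 954 -> 969 -> 994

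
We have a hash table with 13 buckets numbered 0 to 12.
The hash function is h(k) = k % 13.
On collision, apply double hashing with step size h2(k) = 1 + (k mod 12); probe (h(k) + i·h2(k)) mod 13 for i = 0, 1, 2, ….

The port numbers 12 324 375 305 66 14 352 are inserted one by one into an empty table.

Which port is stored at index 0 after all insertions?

12 hashes to 12; slot 12 is free → place at 12.
324 hashes to 12, h2=1; 12 taken → place at 0.
375 hashes to 11; slot 11 is free → place at 11.
305 hashes to 6; slot 6 is free → place at 6.
66 hashes to 1; slot 1 is free → place at 1.
14 hashes to 1, h2=3; 1 taken → place at 4.
352 hashes to 1, h2=5; 1,6,11 taken → place at 3.
Table: [324, 66, ∅, 352, 14, ∅, 305, ∅, ∅, ∅, ∅, 375, 12]

324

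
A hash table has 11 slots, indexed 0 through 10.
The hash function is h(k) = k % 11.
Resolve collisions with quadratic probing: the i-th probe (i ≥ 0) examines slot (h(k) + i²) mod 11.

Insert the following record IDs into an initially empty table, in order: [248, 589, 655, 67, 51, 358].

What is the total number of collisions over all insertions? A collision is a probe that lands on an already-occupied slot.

248: h=6 => slot 6
589: h=6, probe 6,7 => slot 7
655: h=6, probe 6,7,10 => slot 10
67: h=1 => slot 1
51: h=7, probe 7,8 => slot 8
358: h=6, probe 6,7,10,4 => slot 4
Table: [., 67, ., ., 358, ., 248, 589, 51, ., 655]

7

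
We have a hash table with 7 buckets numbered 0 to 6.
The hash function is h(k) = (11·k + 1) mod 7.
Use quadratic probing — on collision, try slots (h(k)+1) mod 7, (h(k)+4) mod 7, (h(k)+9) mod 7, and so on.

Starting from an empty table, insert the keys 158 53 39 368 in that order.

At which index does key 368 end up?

5

Insert 158: h=3, slot 3 empty → index 3.
Insert 53: h=3, slot 3 occupied → index 4.
Insert 39: h=3, slots 3,4 occupied → index 0.
Insert 368: h=3, slots 3,4,0 occupied → index 5.
Table: [39, _, _, 158, 53, 368, _]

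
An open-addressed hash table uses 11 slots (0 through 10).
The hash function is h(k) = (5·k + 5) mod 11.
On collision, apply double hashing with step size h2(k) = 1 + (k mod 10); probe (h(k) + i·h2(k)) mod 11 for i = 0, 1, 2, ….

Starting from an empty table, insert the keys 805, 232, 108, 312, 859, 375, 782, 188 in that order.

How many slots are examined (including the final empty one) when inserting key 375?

2

805 hashes to 4; slot 4 is free => place at 4.
232 hashes to 10; slot 10 is free => place at 10.
108 hashes to 6; slot 6 is free => place at 6.
312 hashes to 3; slot 3 is free => place at 3.
859 hashes to 10, h2=10; 10 taken => place at 9.
375 hashes to 10, h2=6; 10 taken => place at 5.
782 hashes to 10, h2=3; 10 taken => place at 2.
188 hashes to 10, h2=9; 10 taken => place at 8.
Table: [∅, ∅, 782, 312, 805, 375, 108, ∅, 188, 859, 232]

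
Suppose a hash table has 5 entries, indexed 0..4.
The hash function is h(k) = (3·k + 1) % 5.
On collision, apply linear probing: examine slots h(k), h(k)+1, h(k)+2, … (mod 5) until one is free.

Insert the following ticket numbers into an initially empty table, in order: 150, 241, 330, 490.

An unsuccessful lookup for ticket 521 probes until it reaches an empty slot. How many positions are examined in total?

2

150: h=1 -> slot 1
241: h=4 -> slot 4
330: h=1, probe 1,2 -> slot 2
490: h=1, probe 1,2,3 -> slot 3
Table: [-, 150, 330, 490, 241]
Lookup 521: h=4, probe 4,0 → slot 0 empty, not found.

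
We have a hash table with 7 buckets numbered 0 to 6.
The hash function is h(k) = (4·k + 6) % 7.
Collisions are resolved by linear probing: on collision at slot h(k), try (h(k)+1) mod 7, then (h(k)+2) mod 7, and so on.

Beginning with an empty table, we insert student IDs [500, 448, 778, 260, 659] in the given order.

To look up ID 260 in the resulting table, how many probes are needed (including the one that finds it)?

3

Insert 500: h=4, slot 4 empty => index 4.
Insert 448: h=6, slot 6 empty => index 6.
Insert 778: h=3, slot 3 empty => index 3.
Insert 260: h=3, slots 3,4 occupied => index 5.
Insert 659: h=3, slots 3,4,5,6 occupied => index 0.
Table: [659, -, -, 778, 500, 260, 448]
Lookup 260: h=3, probe 3,4,5 → found at 5.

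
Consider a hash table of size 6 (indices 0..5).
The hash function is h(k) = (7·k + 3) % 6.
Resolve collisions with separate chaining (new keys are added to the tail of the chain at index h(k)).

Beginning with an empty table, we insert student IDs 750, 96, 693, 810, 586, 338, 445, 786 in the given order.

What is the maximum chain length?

750 -> bucket 3
96 -> bucket 3 (collision)
693 -> bucket 0
810 -> bucket 3 (collision)
586 -> bucket 1
338 -> bucket 5
445 -> bucket 4
786 -> bucket 3 (collision)
Final buckets:
0: 693
1: 586
2: -
3: 750 -> 96 -> 810 -> 786
4: 445
5: 338

4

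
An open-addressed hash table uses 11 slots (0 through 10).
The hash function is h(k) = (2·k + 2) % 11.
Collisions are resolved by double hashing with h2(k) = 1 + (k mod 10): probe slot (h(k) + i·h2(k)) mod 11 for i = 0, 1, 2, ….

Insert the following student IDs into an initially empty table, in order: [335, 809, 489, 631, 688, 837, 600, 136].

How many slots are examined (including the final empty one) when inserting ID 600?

335: h=1 => slot 1
809: h=3 => slot 3
489: h=1, h2=10, probe 1,0 => slot 0
631: h=10 => slot 10
688: h=3, h2=9, probe 3,1,10,8 => slot 8
837: h=4 => slot 4
600: h=3, h2=1, probe 3,4,5 => slot 5
136: h=10, h2=7, probe 10,6 => slot 6
Table: [489, 335, ., 809, 837, 600, 136, ., 688, ., 631]

3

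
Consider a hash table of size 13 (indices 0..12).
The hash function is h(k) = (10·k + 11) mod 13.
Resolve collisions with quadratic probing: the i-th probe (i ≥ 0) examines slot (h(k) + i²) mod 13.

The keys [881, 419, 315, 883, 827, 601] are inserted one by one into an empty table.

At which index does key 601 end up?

6

Insert 881: h=7, slot 7 empty => index 7.
Insert 419: h=2, slot 2 empty => index 2.
Insert 315: h=2, slot 2 occupied => index 3.
Insert 883: h=1, slot 1 empty => index 1.
Insert 827: h=0, slot 0 empty => index 0.
Insert 601: h=2, slots 2,3 occupied => index 6.
Table: [827, 883, 419, 315, ∅, ∅, 601, 881, ∅, ∅, ∅, ∅, ∅]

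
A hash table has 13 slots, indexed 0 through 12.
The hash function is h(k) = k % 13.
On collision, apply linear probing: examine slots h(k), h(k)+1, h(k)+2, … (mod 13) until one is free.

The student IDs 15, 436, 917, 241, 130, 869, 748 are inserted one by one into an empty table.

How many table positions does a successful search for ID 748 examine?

4

Insert 15: h=2, slot 2 empty → index 2.
Insert 436: h=7, slot 7 empty → index 7.
Insert 917: h=7, slot 7 occupied → index 8.
Insert 241: h=7, slots 7,8 occupied → index 9.
Insert 130: h=0, slot 0 empty → index 0.
Insert 869: h=11, slot 11 empty → index 11.
Insert 748: h=7, slots 7,8,9 occupied → index 10.
Table: [130, _, 15, _, _, _, _, 436, 917, 241, 748, 869, _]
Lookup 748: h=7, probe 7,8,9,10 → found at 10.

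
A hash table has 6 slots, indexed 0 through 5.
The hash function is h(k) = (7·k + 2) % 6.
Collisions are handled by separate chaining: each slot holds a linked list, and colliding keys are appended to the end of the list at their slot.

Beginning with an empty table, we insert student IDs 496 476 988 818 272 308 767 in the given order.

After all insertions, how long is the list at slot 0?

496 → bucket 0
476 → bucket 4
988 → bucket 0 (collision)
818 → bucket 4 (collision)
272 → bucket 4 (collision)
308 → bucket 4 (collision)
767 → bucket 1
Final buckets:
0: 496 -> 988
1: 767
2: _
3: _
4: 476 -> 818 -> 272 -> 308
5: _

2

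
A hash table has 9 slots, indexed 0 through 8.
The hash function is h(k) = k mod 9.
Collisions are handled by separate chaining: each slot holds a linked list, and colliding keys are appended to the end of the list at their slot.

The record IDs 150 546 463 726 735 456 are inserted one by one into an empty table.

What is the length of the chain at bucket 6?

150 -> bucket 6
546 -> bucket 6 (collision)
463 -> bucket 4
726 -> bucket 6 (collision)
735 -> bucket 6 (collision)
456 -> bucket 6 (collision)
Final buckets:
0: .
1: .
2: .
3: .
4: 463
5: .
6: 150 -> 546 -> 726 -> 735 -> 456
7: .
8: .

5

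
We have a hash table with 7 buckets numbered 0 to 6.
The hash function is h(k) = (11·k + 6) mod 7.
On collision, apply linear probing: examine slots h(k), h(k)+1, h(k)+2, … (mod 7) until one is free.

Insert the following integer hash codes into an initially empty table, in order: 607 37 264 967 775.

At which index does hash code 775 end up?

607 hashes to 5; slot 5 is free => place at 5.
37 hashes to 0; slot 0 is free => place at 0.
264 hashes to 5; 5 taken => place at 6.
967 hashes to 3; slot 3 is free => place at 3.
775 hashes to 5; 5,6,0 taken => place at 1.
Table: [37, 775, _, 967, _, 607, 264]

1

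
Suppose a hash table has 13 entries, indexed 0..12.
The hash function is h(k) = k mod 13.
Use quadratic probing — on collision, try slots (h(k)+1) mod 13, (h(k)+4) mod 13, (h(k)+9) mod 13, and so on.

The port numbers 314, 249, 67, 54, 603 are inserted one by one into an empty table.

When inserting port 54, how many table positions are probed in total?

Insert 314: h=2, slot 2 empty => index 2.
Insert 249: h=2, slot 2 occupied => index 3.
Insert 67: h=2, slots 2,3 occupied => index 6.
Insert 54: h=2, slots 2,3,6 occupied => index 11.
Insert 603: h=5, slot 5 empty => index 5.
Table: [∅, ∅, 314, 249, ∅, 603, 67, ∅, ∅, ∅, ∅, 54, ∅]

4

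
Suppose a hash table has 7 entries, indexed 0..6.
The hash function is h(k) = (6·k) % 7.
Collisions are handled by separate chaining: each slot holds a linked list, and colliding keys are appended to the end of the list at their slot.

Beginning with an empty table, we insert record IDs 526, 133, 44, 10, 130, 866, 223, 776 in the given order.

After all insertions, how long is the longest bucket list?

Insert 526: h=6, bucket 6 empty → new chain.
Insert 133: h=0, bucket 0 empty → new chain.
Insert 44: h=5, bucket 5 empty → new chain.
Insert 10: h=4, bucket 4 empty → new chain.
Insert 130: h=3, bucket 3 empty → new chain.
Insert 866: h=2, bucket 2 empty → new chain.
Insert 223: h=1, bucket 1 empty → new chain.
Insert 776: h=1, bucket 1 nonempty → append to chain.
Final buckets:
0: 133
1: 223 -> 776
2: 866
3: 130
4: 10
5: 44
6: 526

2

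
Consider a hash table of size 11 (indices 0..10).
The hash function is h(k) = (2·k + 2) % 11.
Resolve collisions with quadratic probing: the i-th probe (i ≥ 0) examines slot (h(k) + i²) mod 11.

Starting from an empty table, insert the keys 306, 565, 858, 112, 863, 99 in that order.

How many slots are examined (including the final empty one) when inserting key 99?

2

306 hashes to 9; slot 9 is free => place at 9.
565 hashes to 10; slot 10 is free => place at 10.
858 hashes to 2; slot 2 is free => place at 2.
112 hashes to 6; slot 6 is free => place at 6.
863 hashes to 1; slot 1 is free => place at 1.
99 hashes to 2; 2 taken => place at 3.
Table: [—, 863, 858, 99, —, —, 112, —, —, 306, 565]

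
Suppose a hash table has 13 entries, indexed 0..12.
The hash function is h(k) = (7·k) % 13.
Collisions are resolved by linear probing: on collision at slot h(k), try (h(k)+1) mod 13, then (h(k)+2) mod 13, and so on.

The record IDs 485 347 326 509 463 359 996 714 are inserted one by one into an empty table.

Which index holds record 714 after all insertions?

8

Insert 485: h=2, slot 2 empty -> index 2.
Insert 347: h=11, slot 11 empty -> index 11.
Insert 326: h=7, slot 7 empty -> index 7.
Insert 509: h=1, slot 1 empty -> index 1.
Insert 463: h=4, slot 4 empty -> index 4.
Insert 359: h=4, slot 4 occupied -> index 5.
Insert 996: h=4, slots 4,5 occupied -> index 6.
Insert 714: h=6, slots 6,7 occupied -> index 8.
Table: [-, 509, 485, -, 463, 359, 996, 326, 714, -, -, 347, -]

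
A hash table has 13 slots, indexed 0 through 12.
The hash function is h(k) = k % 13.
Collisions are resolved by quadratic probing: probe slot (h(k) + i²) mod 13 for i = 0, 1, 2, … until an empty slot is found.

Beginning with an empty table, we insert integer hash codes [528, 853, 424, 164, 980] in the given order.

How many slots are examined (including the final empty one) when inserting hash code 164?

4

528: h=8 -> slot 8
853: h=8, probe 8,9 -> slot 9
424: h=8, probe 8,9,12 -> slot 12
164: h=8, probe 8,9,12,4 -> slot 4
980: h=5 -> slot 5
Table: [∅, ∅, ∅, ∅, 164, 980, ∅, ∅, 528, 853, ∅, ∅, 424]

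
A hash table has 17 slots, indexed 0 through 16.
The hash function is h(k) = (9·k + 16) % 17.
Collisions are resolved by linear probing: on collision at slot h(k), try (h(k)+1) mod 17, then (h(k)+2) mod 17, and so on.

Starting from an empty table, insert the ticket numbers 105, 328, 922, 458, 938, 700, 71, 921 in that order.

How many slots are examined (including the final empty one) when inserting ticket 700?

105: h=9 → slot 9
328: h=10 → slot 10
922: h=1 → slot 1
458: h=7 → slot 7
938: h=9, probe 9,10,11 → slot 11
700: h=9, probe 9,10,11,12 → slot 12
71: h=9, probe 9,10,11,12,13 → slot 13
921: h=9, probe 9,10,11,12,13,14 → slot 14
Table: [., 922, ., ., ., ., ., 458, ., 105, 328, 938, 700, 71, 921, ., .]

4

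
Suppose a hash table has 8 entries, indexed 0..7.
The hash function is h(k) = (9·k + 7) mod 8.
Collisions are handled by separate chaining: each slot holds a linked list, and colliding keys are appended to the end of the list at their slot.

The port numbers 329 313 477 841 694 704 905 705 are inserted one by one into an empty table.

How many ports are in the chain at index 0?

5

329 -> bucket 0
313 -> bucket 0 (collision)
477 -> bucket 4
841 -> bucket 0 (collision)
694 -> bucket 5
704 -> bucket 7
905 -> bucket 0 (collision)
705 -> bucket 0 (collision)
Final buckets:
0: 329 -> 313 -> 841 -> 905 -> 705
1: _
2: _
3: _
4: 477
5: 694
6: _
7: 704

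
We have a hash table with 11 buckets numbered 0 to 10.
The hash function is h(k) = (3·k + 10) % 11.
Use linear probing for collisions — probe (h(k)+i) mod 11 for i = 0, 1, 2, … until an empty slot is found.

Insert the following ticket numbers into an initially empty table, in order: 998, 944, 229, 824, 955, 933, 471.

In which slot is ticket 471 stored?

Insert 998: h=1, slot 1 empty → index 1.
Insert 944: h=4, slot 4 empty → index 4.
Insert 229: h=4, slot 4 occupied → index 5.
Insert 824: h=7, slot 7 empty → index 7.
Insert 955: h=4, slots 4,5 occupied → index 6.
Insert 933: h=4, slots 4,5,6,7 occupied → index 8.
Insert 471: h=4, slots 4,5,6,7,8 occupied → index 9.
Table: [., 998, ., ., 944, 229, 955, 824, 933, 471, .]

9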